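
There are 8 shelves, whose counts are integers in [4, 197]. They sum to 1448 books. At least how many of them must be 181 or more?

1

If only k of them are at least 181, the other 8 − k are at most 180, so the total is at most k·197 + (8 − k)·180.
This must reach 1448, so k·197 + (8 − k)·180 ≥ 1448, giving k ≥ 1.
Exactly 1 works: 1 value at 197 and 7 at 180 total 1457; lower one of the high values by 9 (still ≥ 181) to hit 1448.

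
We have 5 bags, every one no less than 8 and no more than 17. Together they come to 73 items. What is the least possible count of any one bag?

To make one bag as small as possible, make the other 4 as large as possible.
The other 4 can take up 4 × 17 = 68 ≥ 73 − 8, so one bag can sit at its floor of 8.
Achievable: one at 8 and the other 4 totalling 65, which fits since 4 × 8 ≤ 65 ≤ 4 × 17.

8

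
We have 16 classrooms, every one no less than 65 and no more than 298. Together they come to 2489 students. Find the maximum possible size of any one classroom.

298

To make one classroom as large as possible, make the other 15 as small as possible.
The other 15 contribute at least 15 × 65 = 975, leaving at most 2489 − 975 = 1514.
But each classroom is capped at 298, so the maximum is 298.
Achievable: one at 298 and the other 15 totalling 2191, which fits since 15 × 65 ≤ 2191 ≤ 15 × 298.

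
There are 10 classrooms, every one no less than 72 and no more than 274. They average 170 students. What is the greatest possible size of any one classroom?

Maximizing one value means minimizing the remaining 9.
The total is 10 × 170 = 1700.
The other 9 contribute at least 9 × 72 = 648, leaving at most 1700 − 648 = 1052.
But each classroom is capped at 274, so the maximum is 274.
Achievable: one at 274 and the other 9 totalling 1426, which fits since 9 × 72 ≤ 1426 ≤ 9 × 274.

274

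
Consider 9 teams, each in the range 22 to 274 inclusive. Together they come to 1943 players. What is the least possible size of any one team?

Minimizing one value means maximizing the remaining 8.
The other 8 can take up 8 × 274 = 2192 ≥ 1943 − 22, so one team can sit at its floor of 22.
Achievable: one at 22 and the other 8 totalling 1921, which fits since 8 × 22 ≤ 1921 ≤ 8 × 274.

22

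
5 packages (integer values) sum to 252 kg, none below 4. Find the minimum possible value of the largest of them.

51

Some value must be at least ⌈252/5⌉ = 51, since 5 × 50 = 250 < 252.
Taking 3 copies of 50 and 2 copies of 51 gives exactly 252, so 51 is attained.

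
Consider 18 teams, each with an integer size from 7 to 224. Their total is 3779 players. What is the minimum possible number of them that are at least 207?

4

Each value short of 207 is at most 206, costing at least 224 − 206 = 18 against the maximum total of 4032.
We can afford to lose at most 4032 − 3779 = 253, so at most ⌊253/18⌋ = 14 fall short, and at least 4 are ≥ 207.
Exactly 4 works: 4 values at 224 and 14 at 206 total 3780; lower one of the high values by 1 (still ≥ 207) to hit 3779.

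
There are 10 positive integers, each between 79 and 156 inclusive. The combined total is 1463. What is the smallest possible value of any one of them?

79

To make one integer as small as possible, make the other 9 as large as possible.
The other 9 can take up 9 × 156 = 1404 ≥ 1463 − 79, so one integer can sit at its floor of 79.
Achievable: one at 79 and the other 9 totalling 1384, which fits since 9 × 79 ≤ 1384 ≤ 9 × 156.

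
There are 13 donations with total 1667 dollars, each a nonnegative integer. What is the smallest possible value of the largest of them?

If every one of the 13 were at most 128, the total would be at most 13 × 128 = 1664 < 1667.
Taking 10 copies of 128 and 3 copies of 129 gives exactly 1667, so 129 is attained.

129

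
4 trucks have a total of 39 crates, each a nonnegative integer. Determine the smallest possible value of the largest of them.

If every one of the 4 were at most 9, the total would be at most 4 × 9 = 36 < 39.
Achievable: 3 of them at 10 and 1 at 9 total 39.

10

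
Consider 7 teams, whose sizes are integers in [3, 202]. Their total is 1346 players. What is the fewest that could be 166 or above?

6

Each value short of 166 is at most 165, costing at least 202 − 165 = 37 against the maximum total of 1414.
We can afford to lose at most 1414 − 1346 = 68, so at most ⌊68/37⌋ = 1 fall short, and at least 6 are ≥ 166.
Exactly 6 works: 6 values at 202 and 1 at 165 total 1377; lower one of the high values by 31 (still ≥ 166) to hit 1346.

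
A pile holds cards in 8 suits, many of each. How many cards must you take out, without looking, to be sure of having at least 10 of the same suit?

73

In the worst case you draw 9 of each of the 8 suits: 8 × 9 = 72.
One more forces 10 of some suit, so 72 + 1 = 73.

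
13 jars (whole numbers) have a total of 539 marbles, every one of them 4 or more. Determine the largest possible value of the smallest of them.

41

The average is 539/13 < 42, so some value is ≤ 41.
Taking 7 copies of 41 and 6 copies of 42 gives exactly 539, so 41 is attained.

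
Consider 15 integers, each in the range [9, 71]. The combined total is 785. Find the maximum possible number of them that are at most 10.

Each value at 10 or below falls at least 71 − 10 = 61 short of the ceiling 71.
The ceiling total is 15 × 71 = 1065, and we need 785, so at most ⌊(1065 − 785)/61⌋ = 4 can be that low.
k = 4 is achieved by 4 values at 10 and 11 at 71, total 821; lower one of the 71's by 36 (still > 10) to reach 785.

4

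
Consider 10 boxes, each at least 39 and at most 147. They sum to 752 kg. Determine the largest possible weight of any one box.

To make one box as large as possible, make the other 9 as small as possible.
The other 9 contribute at least 9 × 39 = 351, leaving at most 752 − 351 = 401.
But each box is capped at 147, so the maximum is 147.
Achievable: one at 147 and the other 9 totalling 605, which fits since 9 × 39 ≤ 605 ≤ 9 × 147.

147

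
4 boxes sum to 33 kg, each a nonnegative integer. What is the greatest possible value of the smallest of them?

8

The average is 33/4 < 9, so some value is ≤ 8.
Taking 3 copies of 8 and 1 copy of 9 gives exactly 33, so 8 is attained.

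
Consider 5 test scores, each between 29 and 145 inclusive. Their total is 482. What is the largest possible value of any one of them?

145

To make one score as large as possible, make the other 4 as small as possible.
The other 4 contribute at least 4 × 29 = 116, leaving at most 482 − 116 = 366.
But each score is capped at 145, so the maximum is 145.
Achievable: one at 145 and the other 4 totalling 337, which fits since 4 × 29 ≤ 337 ≤ 4 × 145.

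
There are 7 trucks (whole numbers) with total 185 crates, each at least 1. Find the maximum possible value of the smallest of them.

26

The 7 values sum to 185, so their minimum is at most ⌊185/7⌋ = 26.
Equality holds with 4 values of 26 and 3 values of 27.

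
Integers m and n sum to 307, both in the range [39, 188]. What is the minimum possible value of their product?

mn = m(307 − m) is concave in m, so over [119, 188] it is minimized at an endpoint.
At the endpoint m = 119, n = 307 − 119 = 188, so mn = 119 × 188 = 22372.

22372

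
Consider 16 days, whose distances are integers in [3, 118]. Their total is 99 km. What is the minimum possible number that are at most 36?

Each value above 36 is at least 37, contributing at least 37 − 3 = 34 above the floor 3.
The sum exceeds the floor total 48 by 51, so at most ⌊51/34⌋ = 1 exceed 36, and at least 15 are ≤ 36.
Exactly 15 works: 15 values at 3 and 1 at 37 total 82; raise one of the low values by 17 (still ≤ 36) to hit 99.

15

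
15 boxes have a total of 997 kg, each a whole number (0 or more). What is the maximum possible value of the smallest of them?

The average is 997/15 < 67, so some value is ≤ 66.
Equality holds with 8 values of 66 and 7 values of 67.

66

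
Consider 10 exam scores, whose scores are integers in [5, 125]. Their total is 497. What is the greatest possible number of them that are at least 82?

5

Suppose k of them are at least 82. Those contribute at least 82 each and the other 10 − k at least 5 each.
So the total is at least 82k + 5(10 − k) = 50 + 77k. This must be ≤ 497, giving k ≤ 5.
k = 5 is achieved by 5 values at 82 and 5 at 5, total 435; add 62 to one value (staying below 82) to reach 497.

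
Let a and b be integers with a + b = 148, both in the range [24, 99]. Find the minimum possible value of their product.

ab = a(148 − a) is concave in a, so over [49, 99] it is minimized at an endpoint.
The extreme feasible split is a = 49, b = 99, giving ab = 4851.

4851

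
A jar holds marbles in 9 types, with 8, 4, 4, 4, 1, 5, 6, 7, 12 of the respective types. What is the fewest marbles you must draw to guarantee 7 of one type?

In the worst case you take as many as possible of each type without reaching 7: 6 + 4 + 4 + 4 + 1 + 5 + 6 + 6 + 6 = 42.
The next one must give 7 of some type, so 42 + 1 = 43.

43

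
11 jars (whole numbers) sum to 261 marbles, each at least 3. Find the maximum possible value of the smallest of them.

If every one of the 11 were at least 24, the total would be at least 11 × 24 = 264 > 261.
Equality holds with 3 values of 23 and 8 values of 24.

23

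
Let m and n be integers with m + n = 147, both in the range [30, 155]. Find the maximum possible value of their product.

For a fixed sum, the product mn is largest when m and n are as close as possible.
Taking m = 73 and n = 74 (both in [30, 155]) gives mn = 5402.

5402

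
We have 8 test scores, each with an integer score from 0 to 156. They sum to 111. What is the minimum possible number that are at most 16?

Each value above 16 is at least 17, contributing at least 17 − 0 = 17 above the floor 0.
The sum exceeds the floor total 0 by 111, so at most ⌊111/17⌋ = 6 exceed 16, and at least 2 are ≤ 16.
Exactly 2 works: 2 values at 0 and 6 at 17 total 102; raise one of the low values by 9 (still ≤ 16) to hit 111.

2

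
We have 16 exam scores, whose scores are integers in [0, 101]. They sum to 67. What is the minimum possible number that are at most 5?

5

Each value above 5 is at least 6, contributing at least 6 − 0 = 6 above the floor 0.
The sum exceeds the floor total 0 by 67, so at most ⌊67/6⌋ = 11 exceed 5, and at least 5 are ≤ 5.
Exactly 5 works: 5 values at 0 and 11 at 6 total 66; raise one of the low values by 1 (still ≤ 5) to hit 67.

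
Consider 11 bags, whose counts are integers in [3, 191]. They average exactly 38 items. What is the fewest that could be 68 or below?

6

The total is 11 × 38 = 418.
If only k of them are at most 68, the other 11 − k are at least 69, so the total is at least (11 − k)·69 + k·3.
This is ≤ 418, so (11 − k)·69 + 3k ≤ 418, which gives k ≥ 6.
Exactly 6 works: 6 values at 3 and 5 at 69 total 363; raise one of the low values by 55 (still ≤ 68) to hit 418.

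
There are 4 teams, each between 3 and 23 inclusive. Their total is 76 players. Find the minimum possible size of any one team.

To make one team as small as possible, make the other 3 as large as possible.
The other 3 contribute at most 3 × 23 = 69, leaving at least 76 − 69 = 7.
Since 7 ≥ 3, this is achievable: one at 7 and 3 at 23.

7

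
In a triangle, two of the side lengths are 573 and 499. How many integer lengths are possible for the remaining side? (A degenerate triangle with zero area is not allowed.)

997

The triangle inequality gives |573 − 499| < c < 573 + 499, i.e. 74 < c < 1072.
So c can be any integer from 75 to 1071: 997 values.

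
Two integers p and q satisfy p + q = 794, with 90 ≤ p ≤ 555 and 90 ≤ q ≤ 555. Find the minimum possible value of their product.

Since p + q is fixed, pushing one of them to its bound minimizes the product.
At the endpoint p = 239, q = 794 − 239 = 555, so pq = 239 × 555 = 132645.

132645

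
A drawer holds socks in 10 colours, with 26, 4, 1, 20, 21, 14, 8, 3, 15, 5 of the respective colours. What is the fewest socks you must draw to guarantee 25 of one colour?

116

In the worst case you take as many as possible of each colour without reaching 25: 24 + 4 + 1 + 20 + 21 + 14 + 8 + 3 + 15 + 5 = 115.
The next one must give 25 of some colour, so 115 + 1 = 116.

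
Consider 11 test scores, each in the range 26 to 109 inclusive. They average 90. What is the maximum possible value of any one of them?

Maximizing one value means minimizing the remaining 10.
The total is 11 × 90 = 990.
The other 10 contribute at least 10 × 26 = 260, leaving at most 990 − 260 = 730.
But each score is capped at 109, so the maximum is 109.
Achievable: one at 109 and the other 10 totalling 881, which fits since 10 × 26 ≤ 881 ≤ 10 × 109.

109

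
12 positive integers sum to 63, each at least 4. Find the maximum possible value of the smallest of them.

The 12 values sum to 63, so their minimum is at most ⌊63/12⌋ = 5.
Equality holds with 9 values of 5 and 3 values of 6.

5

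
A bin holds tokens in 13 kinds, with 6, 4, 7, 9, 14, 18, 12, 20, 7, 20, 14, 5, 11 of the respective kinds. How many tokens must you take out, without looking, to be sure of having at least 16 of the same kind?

In the worst case you take as many as possible of each kind without reaching 16: 6 + 4 + 7 + 9 + 14 + 15 + 12 + 15 + 7 + 15 + 14 + 5 + 11 = 134.
The next one must give 16 of some kind, so 134 + 1 = 135.

135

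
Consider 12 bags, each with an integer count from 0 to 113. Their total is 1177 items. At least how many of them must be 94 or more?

4

Suppose at most 12 − j of them reach 94; then j values are ≤ 93 and the rest ≤ 113.
The total is then ≤ 93·j + 113·(12 − j) = 1356 − 20j. For this to be ≥ 1177 we need j ≤ 8, so at least 12 − 8 = 4 must reach 94.
Exactly 4 works: 4 values at 113 and 8 at 93 total 1196; lower one of the high values by 19 (still ≥ 94) to hit 1177.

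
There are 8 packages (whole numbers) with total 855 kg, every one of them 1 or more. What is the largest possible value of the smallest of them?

The average is 855/8 < 107, so some value is ≤ 106.
Equality holds with 1 value of 106 and 7 values of 107.

106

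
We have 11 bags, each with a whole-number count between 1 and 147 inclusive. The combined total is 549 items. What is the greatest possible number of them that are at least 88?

Suppose k of them are at least 88. Those contribute at least 88 each and the other 11 − k at least 1 each.
So the total is at least 88k + 1(11 − k) = 11 + 87k. This must be ≤ 549, giving k ≤ 6.
k = 6 is achieved by 6 values at 88 and 5 at 1, total 533; add 16 to one value (staying below 88) to reach 549.

6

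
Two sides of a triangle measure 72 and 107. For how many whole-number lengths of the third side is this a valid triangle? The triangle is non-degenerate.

143

The triangle inequality gives |72 − 107| < c < 72 + 107, i.e. 35 < c < 179.
So c can be any integer from 36 to 178: 143 values.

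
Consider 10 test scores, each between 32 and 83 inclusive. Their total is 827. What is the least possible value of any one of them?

Minimizing one value means maximizing the remaining 9.
The other 9 contribute at most 9 × 83 = 747, leaving at least 827 − 747 = 80.
Since 80 ≥ 32, this is achievable: one at 80 and 9 at 83.

80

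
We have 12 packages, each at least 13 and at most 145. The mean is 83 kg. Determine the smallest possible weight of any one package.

To make one package as small as possible, make the other 11 as large as possible.
The total is 12 × 83 = 996.
The other 11 can take up 11 × 145 = 1595 ≥ 996 − 13, so one package can sit at its floor of 13.
Achievable: one at 13 and the other 11 totalling 983, which fits since 11 × 13 ≤ 983 ≤ 11 × 145.

13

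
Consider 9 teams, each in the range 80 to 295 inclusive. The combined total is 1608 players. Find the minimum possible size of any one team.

80

Minimizing one value means maximizing the remaining 8.
The other 8 can take up 8 × 295 = 2360 ≥ 1608 − 80, so one team can sit at its floor of 80.
Achievable: one at 80 and the other 8 totalling 1528, which fits since 8 × 80 ≤ 1528 ≤ 8 × 295.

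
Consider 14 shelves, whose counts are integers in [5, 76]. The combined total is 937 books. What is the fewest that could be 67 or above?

If only k of them are at least 67, the other 14 − k are at most 66, so the total is at most k·76 + (14 − k)·66.
This must reach 937, so k·76 + (14 − k)·66 ≥ 937, giving k ≥ 2.
Exactly 2 works: 2 values at 76 and 12 at 66 total 944; lower one of the high values by 7 (still ≥ 67) to hit 937.

2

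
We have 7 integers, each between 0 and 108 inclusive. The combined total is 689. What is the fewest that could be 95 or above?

Suppose at most 7 − j of them reach 95; then j values are ≤ 94 and the rest ≤ 108.
The total is then ≤ 94·j + 108·(7 − j) = 756 − 14j. For this to be ≥ 689 we need j ≤ 4, so at least 7 − 4 = 3 must reach 95.
Exactly 3 works: 3 values at 108 and 4 at 94 total 700; lower one of the high values by 11 (still ≥ 95) to hit 689.

3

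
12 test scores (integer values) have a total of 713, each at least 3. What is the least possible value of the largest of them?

Some value must be at least ⌈713/12⌉ = 60, since 12 × 59 = 708 < 713.
Taking 7 copies of 59 and 5 copies of 60 gives exactly 713, so 60 is attained.

60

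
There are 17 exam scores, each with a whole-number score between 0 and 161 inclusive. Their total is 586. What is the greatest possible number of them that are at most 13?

14

Suppose k of them are at most 13. Those contribute at most 13 each and the rest at most 161 each.
So the total is at most 13k + 161(17 − k) = 2737 − 148k. This must still be ≥ 586, so k ≤ 14.
k = 14 is achieved by 14 values at 13 and 3 at 161, total 665; lower one of the 161's by 79 (still > 13) to reach 586.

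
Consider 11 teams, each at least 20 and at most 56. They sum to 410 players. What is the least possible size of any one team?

To make one team as small as possible, make the other 10 as large as possible.
The other 10 can take up 10 × 56 = 560 ≥ 410 − 20, so one team can sit at its floor of 20.
Achievable: one at 20 and the other 10 totalling 390, which fits since 10 × 20 ≤ 390 ≤ 10 × 56.

20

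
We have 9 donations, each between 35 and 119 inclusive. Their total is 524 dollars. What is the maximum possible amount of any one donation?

119

To make one donation as large as possible, make the other 8 as small as possible.
The other 8 contribute at least 8 × 35 = 280, leaving at most 524 − 280 = 244.
But each donation is capped at 119, so the maximum is 119.
Achievable: one at 119 and the other 8 totalling 405, which fits since 8 × 35 ≤ 405 ≤ 8 × 119.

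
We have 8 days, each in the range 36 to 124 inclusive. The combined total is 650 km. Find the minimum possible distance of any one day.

36

Minimizing one value means maximizing the remaining 7.
The other 7 can take up 7 × 124 = 868 ≥ 650 − 36, so one day can sit at its floor of 36.
Achievable: one at 36 and the other 7 totalling 614, which fits since 7 × 36 ≤ 614 ≤ 7 × 124.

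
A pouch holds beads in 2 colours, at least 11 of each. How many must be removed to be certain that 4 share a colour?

7

You could draw 3 of every colour without reaching 4 of any — 6 in all.
One more forces 4 of some colour, so 6 + 1 = 7.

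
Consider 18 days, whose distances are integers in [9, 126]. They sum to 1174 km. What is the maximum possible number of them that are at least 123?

8

Suppose k of them are at least 123. Those contribute at least 123 each and the other 18 − k at least 9 each.
So the total is at least 123k + 9(18 − k) = 162 + 114k. This must be ≤ 1174, giving k ≤ 8.
k = 8 is achieved by 8 values at 123 and 10 at 9, total 1074; add 100 to one value (staying below 123) to reach 1174.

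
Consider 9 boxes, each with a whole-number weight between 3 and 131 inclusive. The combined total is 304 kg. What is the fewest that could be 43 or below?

3

Each value above 43 is at least 44, contributing at least 44 − 3 = 41 above the floor 3.
The sum exceeds the floor total 27 by 277, so at most ⌊277/41⌋ = 6 exceed 43, and at least 3 are ≤ 43.
Exactly 3 works: 3 values at 3 and 6 at 44 total 273; raise one of the low values by 31 (still ≤ 43) to hit 304.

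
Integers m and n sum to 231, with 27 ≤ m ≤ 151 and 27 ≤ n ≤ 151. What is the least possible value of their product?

12080

For a fixed sum, mn is smallest when m and n are as far apart as possible.
The extreme feasible split is m = 80, n = 151, giving mn = 12080.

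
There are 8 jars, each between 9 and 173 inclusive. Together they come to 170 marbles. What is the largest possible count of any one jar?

107

Maximizing one value means minimizing the remaining 7.
The other 7 contribute at least 7 × 9 = 63, leaving at most 170 − 63 = 107.
Since 107 ≤ 173, this is achievable: one at 107 and 7 at 9.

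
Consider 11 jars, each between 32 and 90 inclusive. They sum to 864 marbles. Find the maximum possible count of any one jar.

90

Maximizing one value means minimizing the remaining 10.
The other 10 contribute at least 10 × 32 = 320, leaving at most 864 − 320 = 544.
But each jar is capped at 90, so the maximum is 90.
Achievable: one at 90 and the other 10 totalling 774, which fits since 10 × 32 ≤ 774 ≤ 10 × 90.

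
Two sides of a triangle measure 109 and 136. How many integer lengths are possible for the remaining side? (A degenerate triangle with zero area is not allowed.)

The triangle inequality gives |109 − 136| < c < 109 + 136, i.e. 27 < c < 245.
So c can be any integer from 28 to 244: 217 values.

217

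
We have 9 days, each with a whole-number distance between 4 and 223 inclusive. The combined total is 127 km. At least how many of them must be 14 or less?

If only k of them are at most 14, the other 9 − k are at least 15, so the total is at least (9 − k)·15 + k·4.
This is ≤ 127, so (9 − k)·15 + 4k ≤ 127, which gives k ≥ 1.
Exactly 1 works: 1 value at 4 and 8 at 15 total 124; raise one of the low values by 3 (still ≤ 14) to hit 127.

1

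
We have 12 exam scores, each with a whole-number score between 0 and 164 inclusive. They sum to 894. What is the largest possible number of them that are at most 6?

6

Suppose k of them are at most 6. Those contribute at most 6 each and the rest at most 164 each.
So the total is at most 6k + 164(12 − k) = 1968 − 158k. This must still be ≥ 894, so k ≤ 6.
k = 6 is achieved by 6 values at 6 and 6 at 164, total 1020; lower one of the 164's by 126 (still > 6) to reach 894.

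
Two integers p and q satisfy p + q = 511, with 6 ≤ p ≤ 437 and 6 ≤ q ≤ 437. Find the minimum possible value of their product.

pq = p(511 − p) is concave in p, so over [74, 437] it is minimized at an endpoint.
At the endpoint p = 74, q = 511 − 74 = 437, so pq = 74 × 437 = 32338.

32338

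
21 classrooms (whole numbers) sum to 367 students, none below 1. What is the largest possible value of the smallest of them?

17

The 21 values sum to 367, so their minimum is at most ⌊367/21⌋ = 17.
Taking 11 copies of 17 and 10 copies of 18 gives exactly 367, so 17 is attained.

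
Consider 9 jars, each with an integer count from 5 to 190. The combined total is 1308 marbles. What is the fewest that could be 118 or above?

Suppose at most 9 − j of them reach 118; then j values are ≤ 117 and the rest ≤ 190.
The total is then ≤ 117·j + 190·(9 − j) = 1710 − 73j. For this to be ≥ 1308 we need j ≤ 5, so at least 9 − 5 = 4 must reach 118.
Exactly 4 works: 4 values at 190 and 5 at 117 total 1345; lower one of the high values by 37 (still ≥ 118) to hit 1308.

4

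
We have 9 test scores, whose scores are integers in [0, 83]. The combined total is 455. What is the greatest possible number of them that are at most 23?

Suppose k of them are at most 23. Those contribute at most 23 each and the rest at most 83 each.
So the total is at most 23k + 83(9 − k) = 747 − 60k. This must still be ≥ 455, so k ≤ 4.
k = 4 is achieved by 4 values at 23 and 5 at 83, total 507; lower one of the 83's by 52 (still > 23) to reach 455.

4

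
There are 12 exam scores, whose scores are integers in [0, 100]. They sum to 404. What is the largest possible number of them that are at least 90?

With k values at 90 or above and the rest at least 0, the sum is at least 0 + 90k.
Since the sum is 404, we need 90k ≤ 404, i.e. k ≤ 4.
k = 4 is achieved by 4 values at 90 and 8 at 0, total 360; add 44 to one value (staying below 90) to reach 404.

4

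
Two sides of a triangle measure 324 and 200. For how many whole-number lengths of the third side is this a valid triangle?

399

The triangle inequality gives |324 − 200| < c < 324 + 200, i.e. 124 < c < 524.
So c can be any integer from 125 to 523: 399 values.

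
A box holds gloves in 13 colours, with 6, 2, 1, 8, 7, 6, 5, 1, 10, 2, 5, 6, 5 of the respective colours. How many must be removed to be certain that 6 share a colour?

52

In the worst case you take as many as possible of each colour without reaching 6: 5 + 2 + 1 + 5 + 5 + 5 + 5 + 1 + 5 + 2 + 5 + 5 + 5 = 51.
The next one must give 6 of some colour, so 51 + 1 = 52.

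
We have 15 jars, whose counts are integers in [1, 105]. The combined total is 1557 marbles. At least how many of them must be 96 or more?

Suppose at most 15 − j of them reach 96; then j values are ≤ 95 and the rest ≤ 105.
The total is then ≤ 95·j + 105·(15 − j) = 1575 − 10j. For this to be ≥ 1557 we need j ≤ 1, so at least 15 − 1 = 14 must reach 96.
Exactly 14 works: 14 values at 105 and 1 at 95 total 1565; lower one of the high values by 8 (still ≥ 96) to hit 1557.

14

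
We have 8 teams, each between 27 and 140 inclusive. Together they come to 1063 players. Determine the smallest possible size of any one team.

To make one team as small as possible, make the other 7 as large as possible.
The other 7 contribute at most 7 × 140 = 980, leaving at least 1063 − 980 = 83.
Since 83 ≥ 27, this is achievable: one at 83 and 7 at 140.

83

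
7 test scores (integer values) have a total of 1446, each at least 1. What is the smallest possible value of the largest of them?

207

The 7 values sum to 1446, so their maximum is at least ⌈1446/7⌉ = 207.
Equality holds with 4 values of 207 and 3 values of 206.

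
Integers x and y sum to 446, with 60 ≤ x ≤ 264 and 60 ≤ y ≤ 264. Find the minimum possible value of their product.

For a fixed sum, xy is smallest when x and y are as far apart as possible.
The extreme feasible split is x = 182, y = 264, giving xy = 48048.

48048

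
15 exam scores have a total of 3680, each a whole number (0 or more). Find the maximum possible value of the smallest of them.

245

The 15 values sum to 3680, so their minimum is at most ⌊3680/15⌋ = 245.
Achievable: 10 of them at 245 and 5 at 246 total 3680.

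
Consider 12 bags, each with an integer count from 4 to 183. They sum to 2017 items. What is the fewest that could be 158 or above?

Suppose at most 12 − j of them reach 158; then j values are ≤ 157 and the rest ≤ 183.
The total is then ≤ 157·j + 183·(12 − j) = 2196 − 26j. For this to be ≥ 2017 we need j ≤ 6, so at least 12 − 6 = 6 must reach 158.
Exactly 6 works: 6 values at 183 and 6 at 157 total 2040; lower one of the high values by 23 (still ≥ 158) to hit 2017.

6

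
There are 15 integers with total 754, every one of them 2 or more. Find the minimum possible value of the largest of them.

The 15 values sum to 754, so their maximum is at least ⌈754/15⌉ = 51.
Equality holds with 4 values of 51 and 11 values of 50.

51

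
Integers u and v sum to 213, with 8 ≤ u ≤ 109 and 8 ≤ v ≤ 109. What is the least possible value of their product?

For a fixed sum, uv is smallest when u and v are as far apart as possible.
The extreme feasible split is u = 104, v = 109, giving uv = 11336.

11336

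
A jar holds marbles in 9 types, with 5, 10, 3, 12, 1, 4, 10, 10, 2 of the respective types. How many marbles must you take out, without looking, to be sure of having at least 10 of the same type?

In the worst case you take as many as possible of each type without reaching 10: 5 + 9 + 3 + 9 + 1 + 4 + 9 + 9 + 2 = 51.
The next one must give 10 of some type, so 51 + 1 = 52.

52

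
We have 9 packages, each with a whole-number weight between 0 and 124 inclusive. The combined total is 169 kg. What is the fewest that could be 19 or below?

Let j be the number exceeding 19. Then the total is ≥ 20·j + 0·(9 − j) = 0 + 20j.
So 20j ≤ 169 and j ≤ 8; hence at least 9 − 8 = 1 are ≤ 19.
Exactly 1 works: 1 value at 0 and 8 at 20 total 160; raise one of the low values by 9 (still ≤ 19) to hit 169.

1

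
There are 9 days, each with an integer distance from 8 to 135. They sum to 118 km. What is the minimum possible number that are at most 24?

7

Let j be the number exceeding 24. Then the total is ≥ 25·j + 8·(9 − j) = 72 + 17j.
So 17j ≤ 46 and j ≤ 2; hence at least 9 − 2 = 7 are ≤ 24.
Exactly 7 works: 7 values at 8 and 2 at 25 total 106; raise one of the low values by 12 (still ≤ 24) to hit 118.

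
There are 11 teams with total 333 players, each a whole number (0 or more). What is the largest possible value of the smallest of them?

30

The 11 values sum to 333, so their minimum is at most ⌊333/11⌋ = 30.
Equality holds with 8 values of 30 and 3 values of 31.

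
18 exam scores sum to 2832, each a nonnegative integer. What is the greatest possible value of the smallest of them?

The average is 2832/18 < 158, so some value is ≤ 157.
Achievable: 12 of them at 157 and 6 at 158 total 2832.

157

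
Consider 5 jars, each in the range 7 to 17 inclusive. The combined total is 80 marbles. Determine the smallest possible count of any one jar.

Minimizing one value means maximizing the remaining 4.
The other 4 contribute at most 4 × 17 = 68, leaving at least 80 − 68 = 12.
Since 12 ≥ 7, this is achievable: one at 12 and 4 at 17.

12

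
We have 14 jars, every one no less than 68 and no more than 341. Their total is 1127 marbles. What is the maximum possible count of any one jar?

To make one jar as large as possible, make the other 13 as small as possible.
The other 13 contribute at least 13 × 68 = 884, leaving at most 1127 − 884 = 243.
Since 243 ≤ 341, this is achievable: one at 243 and 13 at 68.

243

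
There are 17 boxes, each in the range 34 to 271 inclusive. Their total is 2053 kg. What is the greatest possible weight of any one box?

271

Maximizing one value means minimizing the remaining 16.
The other 16 contribute at least 16 × 34 = 544, leaving at most 2053 − 544 = 1509.
But each box is capped at 271, so the maximum is 271.
Achievable: one at 271 and the other 16 totalling 1782, which fits since 16 × 34 ≤ 1782 ≤ 16 × 271.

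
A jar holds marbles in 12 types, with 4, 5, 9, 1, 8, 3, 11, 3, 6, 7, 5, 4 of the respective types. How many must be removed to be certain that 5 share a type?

44

In the worst case you take as many as possible of each type without reaching 5: 4 + 4 + 4 + 1 + 4 + 3 + 4 + 3 + 4 + 4 + 4 + 4 = 43.
The next one must give 5 of some type, so 43 + 1 = 44.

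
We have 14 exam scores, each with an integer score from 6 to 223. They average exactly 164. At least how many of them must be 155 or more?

The total is 14 × 164 = 2296.
Each value short of 155 is at most 154, costing at least 223 − 154 = 69 against the maximum total of 3122.
We can afford to lose at most 3122 − 2296 = 826, so at most ⌊826/69⌋ = 11 fall short, and at least 3 are ≥ 155.
Exactly 3 works: 3 values at 223 and 11 at 154 total 2363; lower one of the high values by 67 (still ≥ 155) to hit 2296.

3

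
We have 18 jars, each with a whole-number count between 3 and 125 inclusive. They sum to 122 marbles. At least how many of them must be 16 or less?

Let j be the number exceeding 16. Then the total is ≥ 17·j + 3·(18 − j) = 54 + 14j.
So 14j ≤ 68 and j ≤ 4; hence at least 18 − 4 = 14 are ≤ 16.
Exactly 14 works: 14 values at 3 and 4 at 17 total 110; raise one of the low values by 12 (still ≤ 16) to hit 122.

14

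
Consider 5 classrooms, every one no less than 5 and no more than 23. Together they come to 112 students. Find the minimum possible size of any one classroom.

20

To make one classroom as small as possible, make the other 4 as large as possible.
The other 4 contribute at most 4 × 23 = 92, leaving at least 112 − 92 = 20.
Since 20 ≥ 5, this is achievable: one at 20 and 4 at 23.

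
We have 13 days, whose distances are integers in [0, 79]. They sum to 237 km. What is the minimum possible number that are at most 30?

6

If only k of them are at most 30, the other 13 − k are at least 31, so the total is at least (13 − k)·31 + k·0.
This is ≤ 237, so (13 − k)·31 + 0k ≤ 237, which gives k ≥ 6.
Exactly 6 works: 6 values at 0 and 7 at 31 total 217; raise one of the low values by 20 (still ≤ 30) to hit 237.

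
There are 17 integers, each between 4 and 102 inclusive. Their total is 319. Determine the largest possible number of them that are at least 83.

3

Suppose k of them are at least 83. Those contribute at least 83 each and the other 17 − k at least 4 each.
So the total is at least 83k + 4(17 − k) = 68 + 79k. This must be ≤ 319, giving k ≤ 3.
k = 3 is achieved by 3 values at 83 and 14 at 4, total 305; add 14 to one value (staying below 83) to reach 319.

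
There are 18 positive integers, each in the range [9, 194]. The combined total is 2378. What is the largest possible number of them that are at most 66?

Suppose k of them are at most 66. Those contribute at most 66 each and the rest at most 194 each.
So the total is at most 66k + 194(18 − k) = 3492 − 128k. This must still be ≥ 2378, so k ≤ 8.
k = 8 is achieved by 8 values at 66 and 10 at 194, total 2468; lower one of the 194's by 90 (still > 66) to reach 2378.

8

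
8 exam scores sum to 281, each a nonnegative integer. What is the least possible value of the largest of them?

36

Some value must be at least ⌈281/8⌉ = 36, since 8 × 35 = 280 < 281.
Achievable: 1 of them at 36 and 7 at 35 total 281.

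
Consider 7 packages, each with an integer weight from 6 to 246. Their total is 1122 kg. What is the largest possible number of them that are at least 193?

If k of the values are ≥ 193, the total is ≥ 193k + 6(7 − k).
Setting 193k + 6(7 − k) ≤ 1122 gives 187k ≤ 1080, so k ≤ 5.
k = 5 is achieved by 5 values at 193 and 2 at 6, total 977; add 145 to one value (staying below 193) to reach 1122.

5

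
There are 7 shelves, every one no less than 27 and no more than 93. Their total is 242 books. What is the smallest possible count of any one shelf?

27

Minimizing one value means maximizing the remaining 6.
The other 6 can take up 6 × 93 = 558 ≥ 242 − 27, so one shelf can sit at its floor of 27.
Achievable: one at 27 and the other 6 totalling 215, which fits since 6 × 27 ≤ 215 ≤ 6 × 93.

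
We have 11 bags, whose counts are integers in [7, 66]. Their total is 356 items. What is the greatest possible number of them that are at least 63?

Suppose k of them are at least 63. Those contribute at least 63 each and the other 11 − k at least 7 each.
So the total is at least 63k + 7(11 − k) = 77 + 56k. This must be ≤ 356, giving k ≤ 4.
k = 4 is achieved by 4 values at 63 and 7 at 7, total 301; add 55 to one value (staying below 63) to reach 356.

4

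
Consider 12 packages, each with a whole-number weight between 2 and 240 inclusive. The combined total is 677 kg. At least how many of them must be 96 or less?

Let j be the number exceeding 96. Then the total is ≥ 97·j + 2·(12 − j) = 24 + 95j.
So 95j ≤ 653 and j ≤ 6; hence at least 12 − 6 = 6 are ≤ 96.
Exactly 6 works: 6 values at 2 and 6 at 97 total 594; raise one of the low values by 83 (still ≤ 96) to hit 677.

6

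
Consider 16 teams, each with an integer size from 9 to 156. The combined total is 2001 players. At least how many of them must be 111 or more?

6

Suppose at most 16 − j of them reach 111; then j values are ≤ 110 and the rest ≤ 156.
The total is then ≤ 110·j + 156·(16 − j) = 2496 − 46j. For this to be ≥ 2001 we need j ≤ 10, so at least 16 − 10 = 6 must reach 111.
Exactly 6 works: 6 values at 156 and 10 at 110 total 2036; lower one of the high values by 35 (still ≥ 111) to hit 2001.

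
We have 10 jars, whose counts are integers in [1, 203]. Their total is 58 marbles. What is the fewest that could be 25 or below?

9

If only k of them are at most 25, the other 10 − k are at least 26, so the total is at least (10 − k)·26 + k·1.
This is ≤ 58, so (10 − k)·26 + 1k ≤ 58, which gives k ≥ 9.
Exactly 9 works: 9 values at 1 and 1 at 26 total 35; raise one of the low values by 23 (still ≤ 25) to hit 58.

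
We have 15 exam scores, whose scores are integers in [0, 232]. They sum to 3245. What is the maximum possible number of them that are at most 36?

Suppose k of them are at most 36. Those contribute at most 36 each and the rest at most 232 each.
So the total is at most 36k + 232(15 − k) = 3480 − 196k. This must still be ≥ 3245, so k ≤ 1.
k = 1 is achieved by 1 value at 36 and 14 at 232, total 3284; lower one of the 232's by 39 (still > 36) to reach 3245.

1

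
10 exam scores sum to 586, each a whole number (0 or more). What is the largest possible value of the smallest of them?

58

The average is 586/10 < 59, so some value is ≤ 58.
Achievable: 4 of them at 58 and 6 at 59 total 586.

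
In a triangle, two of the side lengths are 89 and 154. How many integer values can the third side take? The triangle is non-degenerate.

The triangle inequality gives |89 − 154| < c < 89 + 154, i.e. 65 < c < 243.
So c can be any integer from 66 to 242: 177 values.

177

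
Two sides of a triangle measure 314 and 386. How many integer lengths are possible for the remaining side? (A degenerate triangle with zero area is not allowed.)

The triangle inequality gives |314 − 386| < c < 314 + 386, i.e. 72 < c < 700.
So c can be any integer from 73 to 699: 627 values.

627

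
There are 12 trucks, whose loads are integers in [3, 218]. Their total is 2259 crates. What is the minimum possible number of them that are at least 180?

3

Suppose at most 12 − j of them reach 180; then j values are ≤ 179 and the rest ≤ 218.
The total is then ≤ 179·j + 218·(12 − j) = 2616 − 39j. For this to be ≥ 2259 we need j ≤ 9, so at least 12 − 9 = 3 must reach 180.
Exactly 3 works: 3 values at 218 and 9 at 179 total 2265; lower one of the high values by 6 (still ≥ 180) to hit 2259.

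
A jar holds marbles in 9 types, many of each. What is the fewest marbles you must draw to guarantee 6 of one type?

In the worst case you draw 5 of each of the 9 types: 9 × 5 = 45.
One more forces 6 of some type, so 45 + 1 = 46.

46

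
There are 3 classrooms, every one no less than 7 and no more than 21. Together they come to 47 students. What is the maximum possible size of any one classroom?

21

To make one classroom as large as possible, make the other 2 as small as possible.
The other 2 contribute at least 2 × 7 = 14, leaving at most 47 − 14 = 33.
But each classroom is capped at 21, so the maximum is 21.
Achievable: one at 21 and the other 2 totalling 26, which fits since 2 × 7 ≤ 26 ≤ 2 × 21.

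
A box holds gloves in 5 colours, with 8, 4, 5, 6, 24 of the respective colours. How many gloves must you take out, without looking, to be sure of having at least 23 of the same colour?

In the worst case you take as many as possible of each colour without reaching 23: 8 + 4 + 5 + 6 + 22 = 45.
The next one must give 23 of some colour, so 45 + 1 = 46.

46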